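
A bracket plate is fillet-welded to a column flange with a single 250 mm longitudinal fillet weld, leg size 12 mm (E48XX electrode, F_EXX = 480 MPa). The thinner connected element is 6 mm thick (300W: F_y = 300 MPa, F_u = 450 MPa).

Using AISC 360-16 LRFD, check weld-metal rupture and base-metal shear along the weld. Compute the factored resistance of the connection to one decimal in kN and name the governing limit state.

Weld metal: throat = 0.707×12 = 8.484 mm, L = 250 mm. φR_n = 0.75 × 0.6 × 480 × 8.484 × 250 = 458.1 kN.
Base metal shear (6 mm plate): yield φR_n = 1.0×0.6×300×6×250 = 270.0 kN; rupture φR_n = 0.75×0.6×450×6×250 = 303.8 kN; take 270.0 kN (yield).
Governing: min(458.1, 270.0) = 270.0 kN → base-metal shear.

270.0 kN (base-metal shear governs)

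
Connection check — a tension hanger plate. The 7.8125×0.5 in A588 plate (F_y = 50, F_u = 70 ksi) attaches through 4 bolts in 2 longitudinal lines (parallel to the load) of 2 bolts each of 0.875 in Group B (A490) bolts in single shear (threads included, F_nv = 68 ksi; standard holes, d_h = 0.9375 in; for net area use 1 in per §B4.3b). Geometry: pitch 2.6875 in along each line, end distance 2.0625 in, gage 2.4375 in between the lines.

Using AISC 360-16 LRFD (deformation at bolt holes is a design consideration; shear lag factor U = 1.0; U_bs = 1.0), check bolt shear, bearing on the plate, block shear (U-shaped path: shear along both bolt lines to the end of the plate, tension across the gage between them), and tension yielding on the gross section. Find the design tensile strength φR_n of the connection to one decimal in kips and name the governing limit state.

122.7 kips (bolt shear governs)

Bolt shear: A_b = π(0.875)²/4 = 0.60132 in². φR_n = 0.75 × 68 × 0.60132 × 4 × 1 = 122.7 kips.
Bearing (0.5 in plate, F_u = 70 ksi): end bolts L_c = 2.0625 − 0.9375/2 = 1.59375, R_n = min(1.2×1.59375×0.5×70, 2.4×0.875×0.5×70) = 66.938 kips/bolt; interior L_c = 2.6875 − 0.9375 = 1.75, R_n = 73.5 kips/bolt. φR_n = 0.75 × (2×66.938 + 2×73.5) = 210.7 kips.
Block shear: shear path 2×[2.0625+1×2.6875] = 2×4.75 in, A_gv = 4.75, A_nv = 2×(4.75 − 1.5×1)×0.5 = 3.25 in²; tension across gage: (2.4375 − 1×1)×0.5 = 0.71875 in². R_n = min(0.6×70×3.25, 0.6×50×4.75) + 1.0×70×0.71875 = min(136.5, 142.5) + 50.313 = 186.81 kips. φR_n = 0.75 × 186.81 = 140.1 kips.
Tension yield (gross): A_g = 7.8125×0.5 = 3.9063 in². φR_n = 0.90 × 50 × 3.9063 = 175.8 kips.
Governing: min(122.7, 210.7, 140.1, 175.8) = 122.7 kips → bolt shear.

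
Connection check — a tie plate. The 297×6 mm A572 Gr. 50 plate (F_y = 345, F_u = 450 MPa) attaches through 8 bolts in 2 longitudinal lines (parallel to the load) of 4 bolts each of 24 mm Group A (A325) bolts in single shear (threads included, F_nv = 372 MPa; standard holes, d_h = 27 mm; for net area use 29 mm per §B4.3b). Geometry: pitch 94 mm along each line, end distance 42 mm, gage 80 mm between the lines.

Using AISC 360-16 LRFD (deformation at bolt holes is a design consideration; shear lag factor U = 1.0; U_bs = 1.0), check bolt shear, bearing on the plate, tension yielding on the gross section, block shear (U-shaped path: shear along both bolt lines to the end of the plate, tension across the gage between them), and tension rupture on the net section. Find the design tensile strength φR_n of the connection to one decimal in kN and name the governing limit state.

Bolt shear: A_b = π(24)²/4 = 452.39 mm². φR_n = 0.75 × 372 × 452.39 × 8 × 1 = 1009.7 kN.
Bearing (6 mm plate, F_u = 450 MPa): end bolts L_c = 42 − 27/2 = 28.5, R_n = min(1.2×28.5×6×450, 2.4×24×6×450) = 92.34 kN/bolt; interior L_c = 94 − 27 = 67, R_n = 155.52 kN/bolt. φR_n = 0.75 × (2×92.34 + 6×155.52) = 838.4 kN.
Tension yield (gross): A_g = 297×6 = 1782 mm². φR_n = 0.90 × 345 × 1782 = 553.3 kN.
Block shear: shear path 2×[42+3×94] = 2×324 mm, A_gv = 3888, A_nv = 2×(324 − 3.5×29)×6 = 2670 mm²; tension across gage: (80 − 1×29)×6 = 306 mm². R_n = min(0.6×450×2670, 0.6×345×3888) + 1.0×450×306 = min(720.9, 804.82) + 137.7 = 858.6 kN. φR_n = 0.75 × 858.6 = 644.0 kN.
Tension rupture (net): A_n = (297 − 2×29)×6 = 1434 mm² (U = 1.0, A_e = A_n). φR_n = 0.75 × 450 × 1434 = 484.0 kN.
Governing: min(1009.7, 838.4, 553.3, 644.0, 484.0) = 484.0 kN → net-section rupture.

484.0 kN (net-section rupture governs)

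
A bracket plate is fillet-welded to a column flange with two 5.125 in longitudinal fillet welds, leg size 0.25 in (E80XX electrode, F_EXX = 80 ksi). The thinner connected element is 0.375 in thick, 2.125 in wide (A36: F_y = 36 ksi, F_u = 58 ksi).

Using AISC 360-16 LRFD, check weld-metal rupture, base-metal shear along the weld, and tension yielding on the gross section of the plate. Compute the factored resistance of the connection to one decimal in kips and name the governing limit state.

Weld metal: throat = 0.707×0.25 = 0.17675 in, L = 2×5.125 = 10.25 in. φR_n = 0.75 × 0.6 × 80 × 0.17675 × 10.25 = 65.2 kips.
Base metal shear (0.375 in plate): yield φR_n = 1.0×0.6×36×0.375×10.25 = 83.0 kips; rupture φR_n = 0.75×0.6×58×0.375×10.25 = 100.3 kips; take 83.0 kips (yield).
Tension yield (gross): A_g = 2.125×0.375 = 0.79688 in². φR_n = 0.90 × 36 × 0.79688 = 25.8 kips.
Governing: min(65.2, 83.0, 25.8) = 25.8 kips → gross-section yield.

25.8 kips (gross-section yield governs)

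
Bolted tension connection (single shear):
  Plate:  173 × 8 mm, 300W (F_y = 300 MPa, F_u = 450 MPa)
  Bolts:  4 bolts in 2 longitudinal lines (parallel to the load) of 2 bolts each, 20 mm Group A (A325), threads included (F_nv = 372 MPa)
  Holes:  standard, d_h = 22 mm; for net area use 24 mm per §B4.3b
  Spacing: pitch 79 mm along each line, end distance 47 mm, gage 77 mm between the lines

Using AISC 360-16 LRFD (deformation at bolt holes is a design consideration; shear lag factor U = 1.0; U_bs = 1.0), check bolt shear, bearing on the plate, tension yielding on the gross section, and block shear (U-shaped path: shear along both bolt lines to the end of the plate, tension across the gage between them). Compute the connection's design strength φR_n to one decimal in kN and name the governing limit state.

Bolt shear: A_b = π(20)²/4 = 314.16 mm². φR_n = 0.75 × 372 × 314.16 × 4 × 1 = 350.6 kN.
Bearing (8 mm plate, F_u = 450 MPa): end bolts L_c = 47 − 22/2 = 36, R_n = min(1.2×36×8×450, 2.4×20×8×450) = 155.52 kN/bolt; interior L_c = 79 − 22 = 57, R_n = 172.8 kN/bolt. φR_n = 0.75 × (2×155.52 + 2×172.8) = 492.5 kN.
Tension yield (gross): A_g = 173×8 = 1384 mm². φR_n = 0.90 × 300 × 1384 = 373.7 kN.
Block shear: shear path 2×[47+1×79] = 2×126 mm, A_gv = 2016, A_nv = 2×(126 − 1.5×24)×8 = 1440 mm²; tension across gage: (77 − 1×24)×8 = 424 mm². R_n = min(0.6×450×1440, 0.6×300×2016) + 1.0×450×424 = min(388.8, 362.88) + 190.8 = 553.68 kN. φR_n = 0.75 × 553.68 = 415.3 kN.
Governing: min(350.6, 492.5, 373.7, 415.3) = 350.6 kN → bolt shear.

350.6 kN (bolt shear governs)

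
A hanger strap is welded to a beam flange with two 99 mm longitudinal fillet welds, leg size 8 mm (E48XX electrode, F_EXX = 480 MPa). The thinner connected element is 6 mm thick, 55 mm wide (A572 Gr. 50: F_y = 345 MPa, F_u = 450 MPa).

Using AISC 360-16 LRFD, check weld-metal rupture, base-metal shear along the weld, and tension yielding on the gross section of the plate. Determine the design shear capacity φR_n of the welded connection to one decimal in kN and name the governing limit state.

102.5 kN (gross-section yield governs)

Weld metal: throat = 0.707×8 = 5.656 mm, L = 2×99 = 198 mm. φR_n = 0.75 × 0.6 × 480 × 5.656 × 198 = 241.9 kN.
Base metal shear (6 mm plate): yield φR_n = 1.0×0.6×345×6×198 = 245.9 kN; rupture φR_n = 0.75×0.6×450×6×198 = 240.6 kN; take 240.6 kN (rupture).
Tension yield (gross): A_g = 55×6 = 330 mm². φR_n = 0.90 × 345 × 330 = 102.5 kN.
Governing: min(241.9, 240.6, 102.5) = 102.5 kN → gross-section yield.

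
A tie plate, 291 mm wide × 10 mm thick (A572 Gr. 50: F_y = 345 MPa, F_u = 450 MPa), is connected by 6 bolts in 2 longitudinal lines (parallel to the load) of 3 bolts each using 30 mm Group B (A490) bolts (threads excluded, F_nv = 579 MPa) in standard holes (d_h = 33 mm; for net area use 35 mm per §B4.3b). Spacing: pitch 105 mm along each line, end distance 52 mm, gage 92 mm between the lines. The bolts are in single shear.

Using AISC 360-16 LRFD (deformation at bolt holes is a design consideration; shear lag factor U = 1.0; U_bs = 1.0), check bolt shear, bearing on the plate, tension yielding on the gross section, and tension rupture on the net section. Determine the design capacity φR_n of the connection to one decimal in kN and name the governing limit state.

745.9 kN (net-section rupture governs)

Bolt shear: A_b = π(30)²/4 = 706.86 mm². φR_n = 0.75 × 579 × 706.86 × 6 × 1 = 1841.7 kN.
Bearing (10 mm plate, F_u = 450 MPa): end bolts L_c = 52 − 33/2 = 35.5, R_n = min(1.2×35.5×10×450, 2.4×30×10×450) = 191.7 kN/bolt; interior L_c = 105 − 33 = 72, R_n = 324 kN/bolt. φR_n = 0.75 × (2×191.7 + 4×324) = 1259.6 kN.
Tension yield (gross): A_g = 291×10 = 2910 mm². φR_n = 0.90 × 345 × 2910 = 903.6 kN.
Tension rupture (net): A_n = (291 − 2×35)×10 = 2210 mm² (U = 1.0, A_e = A_n). φR_n = 0.75 × 450 × 2210 = 745.9 kN.
Governing: min(1841.7, 1259.6, 903.6, 745.9) = 745.9 kN → net-section rupture.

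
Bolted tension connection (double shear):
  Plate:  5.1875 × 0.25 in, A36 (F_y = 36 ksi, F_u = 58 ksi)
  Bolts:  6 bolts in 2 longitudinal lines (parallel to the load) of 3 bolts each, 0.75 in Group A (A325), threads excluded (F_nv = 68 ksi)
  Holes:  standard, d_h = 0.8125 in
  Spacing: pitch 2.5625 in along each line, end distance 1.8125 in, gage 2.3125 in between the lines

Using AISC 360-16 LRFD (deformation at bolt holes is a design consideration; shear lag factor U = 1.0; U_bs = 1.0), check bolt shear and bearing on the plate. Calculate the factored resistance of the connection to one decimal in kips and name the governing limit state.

Bolt shear: A_b = π(0.75)²/4 = 0.44179 in². φR_n = 0.75 × 68 × 0.44179 × 6 × 2 = 270.4 kips.
Bearing (0.25 in plate, F_u = 58 ksi): end bolts L_c = 1.8125 − 0.8125/2 = 1.40625, R_n = min(1.2×1.40625×0.25×58, 2.4×0.75×0.25×58) = 24.469 kips/bolt; interior L_c = 2.5625 − 0.8125 = 1.75, R_n = 26.1 kips/bolt. φR_n = 0.75 × (2×24.469 + 4×26.1) = 115.0 kips.
Governing: min(270.4, 115.0) = 115.0 kips → bearing.

115.0 kips (bearing governs)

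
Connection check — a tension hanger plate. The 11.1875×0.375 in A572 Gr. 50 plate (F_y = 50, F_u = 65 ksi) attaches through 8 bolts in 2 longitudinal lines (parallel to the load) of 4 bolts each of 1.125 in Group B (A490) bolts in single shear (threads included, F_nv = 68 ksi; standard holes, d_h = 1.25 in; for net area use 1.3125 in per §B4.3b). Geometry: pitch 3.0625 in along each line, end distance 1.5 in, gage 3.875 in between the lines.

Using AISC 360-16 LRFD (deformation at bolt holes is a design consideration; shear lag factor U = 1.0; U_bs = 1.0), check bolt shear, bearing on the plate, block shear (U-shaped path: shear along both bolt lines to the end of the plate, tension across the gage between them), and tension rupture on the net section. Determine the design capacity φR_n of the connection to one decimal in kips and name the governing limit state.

156.5 kips (net-section rupture governs)

Bolt shear: A_b = π(1.125)²/4 = 0.99402 in². φR_n = 0.75 × 68 × 0.99402 × 8 × 1 = 405.6 kips.
Bearing (0.375 in plate, F_u = 65 ksi): end bolts L_c = 1.5 − 1.25/2 = 0.875, R_n = min(1.2×0.875×0.375×65, 2.4×1.125×0.375×65) = 25.594 kips/bolt; interior L_c = 3.0625 − 1.25 = 1.8125, R_n = 53.016 kips/bolt. φR_n = 0.75 × (2×25.594 + 6×53.016) = 277.0 kips.
Block shear: shear path 2×[1.5+3×3.0625] = 2×10.6875 in, A_gv = 8.0156, A_nv = 2×(10.6875 − 3.5×1.3125)×0.375 = 4.5703 in²; tension across gage: (3.875 − 1×1.3125)×0.375 = 0.96094 in². R_n = min(0.6×65×4.5703, 0.6×50×8.0156) + 1.0×65×0.96094 = min(178.24, 240.47) + 62.461 = 240.7 kips. φR_n = 0.75 × 240.7 = 180.5 kips.
Tension rupture (net): A_n = (11.1875 − 2×1.3125)×0.375 = 3.2109 in² (U = 1.0, A_e = A_n). φR_n = 0.75 × 65 × 3.2109 = 156.5 kips.
Governing: min(405.6, 277.0, 180.5, 156.5) = 156.5 kips → net-section rupture.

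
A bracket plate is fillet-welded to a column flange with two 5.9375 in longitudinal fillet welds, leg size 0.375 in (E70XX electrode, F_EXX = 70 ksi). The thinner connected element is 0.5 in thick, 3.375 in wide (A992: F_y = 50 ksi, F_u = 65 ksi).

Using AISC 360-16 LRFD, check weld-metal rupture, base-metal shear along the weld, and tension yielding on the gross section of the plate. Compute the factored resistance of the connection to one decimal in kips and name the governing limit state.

75.9 kips (gross-section yield governs)

Weld metal: throat = 0.707×0.375 = 0.26513 in, L = 2×5.9375 = 11.875 in. φR_n = 0.75 × 0.6 × 70 × 0.26513 × 11.875 = 99.2 kips.
Base metal shear (0.5 in plate): yield φR_n = 1.0×0.6×50×0.5×11.875 = 178.1 kips; rupture φR_n = 0.75×0.6×65×0.5×11.875 = 173.7 kips; take 173.7 kips (rupture).
Tension yield (gross): A_g = 3.375×0.5 = 1.6875 in². φR_n = 0.90 × 50 × 1.6875 = 75.9 kips.
Governing: min(99.2, 173.7, 75.9) = 75.9 kips → gross-section yield.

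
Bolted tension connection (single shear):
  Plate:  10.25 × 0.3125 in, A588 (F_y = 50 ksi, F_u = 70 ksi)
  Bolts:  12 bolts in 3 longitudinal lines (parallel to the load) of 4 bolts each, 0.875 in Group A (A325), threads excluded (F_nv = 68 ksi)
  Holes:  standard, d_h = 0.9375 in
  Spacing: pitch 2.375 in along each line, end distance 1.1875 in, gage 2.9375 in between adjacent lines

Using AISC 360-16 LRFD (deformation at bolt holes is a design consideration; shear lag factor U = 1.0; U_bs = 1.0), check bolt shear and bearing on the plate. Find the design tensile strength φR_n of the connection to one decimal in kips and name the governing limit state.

297.2 kips (bearing governs)

Bolt shear: A_b = π(0.875)²/4 = 0.60132 in². φR_n = 0.75 × 68 × 0.60132 × 12 × 1 = 368.0 kips.
Bearing (0.3125 in plate, F_u = 70 ksi): end bolts L_c = 1.1875 − 0.9375/2 = 0.71875, R_n = min(1.2×0.71875×0.3125×70, 2.4×0.875×0.3125×70) = 18.867 kips/bolt; interior L_c = 2.375 − 0.9375 = 1.4375, R_n = 37.734 kips/bolt. φR_n = 0.75 × (3×18.867 + 9×37.734) = 297.2 kips.
Governing: min(368.0, 297.2) = 297.2 kips → bearing.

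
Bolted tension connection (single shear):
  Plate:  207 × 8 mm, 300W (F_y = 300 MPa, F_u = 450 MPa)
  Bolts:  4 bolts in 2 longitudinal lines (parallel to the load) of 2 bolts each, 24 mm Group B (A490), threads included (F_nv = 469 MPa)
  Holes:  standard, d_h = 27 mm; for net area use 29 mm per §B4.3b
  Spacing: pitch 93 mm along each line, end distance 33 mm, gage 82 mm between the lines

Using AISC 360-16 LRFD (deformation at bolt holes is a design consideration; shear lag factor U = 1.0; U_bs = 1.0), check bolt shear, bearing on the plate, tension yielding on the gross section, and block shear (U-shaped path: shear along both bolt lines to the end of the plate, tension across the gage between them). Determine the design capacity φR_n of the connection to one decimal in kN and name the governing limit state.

Bolt shear: A_b = π(24)²/4 = 452.39 mm². φR_n = 0.75 × 469 × 452.39 × 4 × 1 = 636.5 kN.
Bearing (8 mm plate, F_u = 450 MPa): end bolts L_c = 33 − 27/2 = 19.5, R_n = min(1.2×19.5×8×450, 2.4×24×8×450) = 84.24 kN/bolt; interior L_c = 93 − 27 = 66, R_n = 207.36 kN/bolt. φR_n = 0.75 × (2×84.24 + 2×207.36) = 437.4 kN.
Tension yield (gross): A_g = 207×8 = 1656 mm². φR_n = 0.90 × 300 × 1656 = 447.1 kN.
Block shear: shear path 2×[33+1×93] = 2×126 mm, A_gv = 2016, A_nv = 2×(126 − 1.5×29)×8 = 1320 mm²; tension across gage: (82 − 1×29)×8 = 424 mm². R_n = min(0.6×450×1320, 0.6×300×2016) + 1.0×450×424 = min(356.4, 362.88) + 190.8 = 547.2 kN. φR_n = 0.75 × 547.2 = 410.4 kN.
Governing: min(636.5, 437.4, 447.1, 410.4) = 410.4 kN → block shear.

410.4 kN (block shear governs)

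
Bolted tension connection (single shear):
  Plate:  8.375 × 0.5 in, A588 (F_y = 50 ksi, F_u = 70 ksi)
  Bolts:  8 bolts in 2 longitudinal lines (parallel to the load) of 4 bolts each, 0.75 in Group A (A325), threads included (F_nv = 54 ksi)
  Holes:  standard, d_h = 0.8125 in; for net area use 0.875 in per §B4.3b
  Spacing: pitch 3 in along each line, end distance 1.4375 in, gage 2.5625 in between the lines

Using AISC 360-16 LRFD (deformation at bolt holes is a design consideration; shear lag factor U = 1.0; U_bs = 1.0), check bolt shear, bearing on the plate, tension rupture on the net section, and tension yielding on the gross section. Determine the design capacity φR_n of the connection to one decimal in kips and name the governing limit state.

143.1 kips (bolt shear governs)

Bolt shear: A_b = π(0.75)²/4 = 0.44179 in². φR_n = 0.75 × 54 × 0.44179 × 8 × 1 = 143.1 kips.
Bearing (0.5 in plate, F_u = 70 ksi): end bolts L_c = 1.4375 − 0.8125/2 = 1.03125, R_n = min(1.2×1.03125×0.5×70, 2.4×0.75×0.5×70) = 43.313 kips/bolt; interior L_c = 3 − 0.8125 = 2.1875, R_n = 63 kips/bolt. φR_n = 0.75 × (2×43.313 + 6×63) = 348.5 kips.
Tension rupture (net): A_n = (8.375 − 2×0.875)×0.5 = 3.3125 in² (U = 1.0, A_e = A_n). φR_n = 0.75 × 70 × 3.3125 = 173.9 kips.
Tension yield (gross): A_g = 8.375×0.5 = 4.1875 in². φR_n = 0.90 × 50 × 4.1875 = 188.4 kips.
Governing: min(143.1, 348.5, 173.9, 188.4) = 143.1 kips → bolt shear.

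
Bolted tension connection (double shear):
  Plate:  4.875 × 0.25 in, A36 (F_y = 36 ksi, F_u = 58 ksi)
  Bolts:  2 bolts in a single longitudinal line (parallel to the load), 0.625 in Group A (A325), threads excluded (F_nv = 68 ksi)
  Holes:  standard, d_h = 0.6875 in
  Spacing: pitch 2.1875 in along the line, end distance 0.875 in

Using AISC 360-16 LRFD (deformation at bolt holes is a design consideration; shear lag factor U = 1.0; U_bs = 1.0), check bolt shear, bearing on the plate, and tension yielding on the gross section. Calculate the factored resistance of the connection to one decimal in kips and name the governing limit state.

Bolt shear: A_b = π(0.625)²/4 = 0.3068 in². φR_n = 0.75 × 68 × 0.3068 × 2 × 2 = 62.6 kips.
Bearing (0.25 in plate, F_u = 58 ksi): end bolts L_c = 0.875 − 0.6875/2 = 0.53125, R_n = min(1.2×0.53125×0.25×58, 2.4×0.625×0.25×58) = 9.2438 kips/bolt; interior L_c = 2.1875 − 0.6875 = 1.5, R_n = 21.75 kips/bolt. φR_n = 0.75 × (1×9.2438 + 1×21.75) = 23.2 kips.
Tension yield (gross): A_g = 4.875×0.25 = 1.2188 in². φR_n = 0.90 × 36 × 1.2188 = 39.5 kips.
Governing: min(62.6, 23.2, 39.5) = 23.2 kips → bearing.

23.2 kips (bearing governs)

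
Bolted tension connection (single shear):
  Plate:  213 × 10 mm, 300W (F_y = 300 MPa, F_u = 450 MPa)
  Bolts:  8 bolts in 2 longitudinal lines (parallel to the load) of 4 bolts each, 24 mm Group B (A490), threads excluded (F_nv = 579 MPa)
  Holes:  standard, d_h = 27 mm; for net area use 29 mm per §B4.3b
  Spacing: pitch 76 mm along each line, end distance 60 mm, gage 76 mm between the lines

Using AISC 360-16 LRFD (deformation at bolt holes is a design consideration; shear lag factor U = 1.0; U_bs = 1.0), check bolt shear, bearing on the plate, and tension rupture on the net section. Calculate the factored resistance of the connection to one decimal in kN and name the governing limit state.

523.1 kN (net-section rupture governs)

Bolt shear: A_b = π(24)²/4 = 452.39 mm². φR_n = 0.75 × 579 × 452.39 × 8 × 1 = 1571.6 kN.
Bearing (10 mm plate, F_u = 450 MPa): end bolts L_c = 60 − 27/2 = 46.5, R_n = min(1.2×46.5×10×450, 2.4×24×10×450) = 251.1 kN/bolt; interior L_c = 76 − 27 = 49, R_n = 259.2 kN/bolt. φR_n = 0.75 × (2×251.1 + 6×259.2) = 1543.1 kN.
Tension rupture (net): A_n = (213 − 2×29)×10 = 1550 mm² (U = 1.0, A_e = A_n). φR_n = 0.75 × 450 × 1550 = 523.1 kN.
Governing: min(1571.6, 1543.1, 523.1) = 523.1 kN → net-section rupture.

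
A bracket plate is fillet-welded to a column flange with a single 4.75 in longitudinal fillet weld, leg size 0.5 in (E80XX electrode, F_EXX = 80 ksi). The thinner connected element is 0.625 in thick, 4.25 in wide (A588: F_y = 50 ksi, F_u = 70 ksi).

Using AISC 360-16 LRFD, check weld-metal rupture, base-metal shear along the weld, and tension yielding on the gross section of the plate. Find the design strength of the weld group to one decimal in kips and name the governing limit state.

Weld metal: throat = 0.707×0.5 = 0.3535 in, L = 4.75 in. φR_n = 0.75 × 0.6 × 80 × 0.3535 × 4.75 = 60.4 kips.
Base metal shear (0.625 in plate): yield φR_n = 1.0×0.6×50×0.625×4.75 = 89.1 kips; rupture φR_n = 0.75×0.6×70×0.625×4.75 = 93.5 kips; take 89.1 kips (yield).
Tension yield (gross): A_g = 4.25×0.625 = 2.6563 in². φR_n = 0.90 × 50 × 2.6563 = 119.5 kips.
Governing: min(60.4, 89.1, 119.5) = 60.4 kips → weld metal.

60.4 kips (weld metal governs)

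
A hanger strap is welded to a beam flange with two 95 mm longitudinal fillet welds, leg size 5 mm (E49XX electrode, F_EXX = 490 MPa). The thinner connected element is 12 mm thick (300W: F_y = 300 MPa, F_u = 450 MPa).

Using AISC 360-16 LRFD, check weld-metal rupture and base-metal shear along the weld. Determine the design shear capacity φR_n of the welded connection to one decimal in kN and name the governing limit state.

Weld metal: throat = 0.707×5 = 3.535 mm, L = 2×95 = 190 mm. φR_n = 0.75 × 0.6 × 490 × 3.535 × 190 = 148.1 kN.
Base metal shear (12 mm plate): yield φR_n = 1.0×0.6×300×12×190 = 410.4 kN; rupture φR_n = 0.75×0.6×450×12×190 = 461.7 kN; take 410.4 kN (yield).
Governing: min(148.1, 410.4) = 148.1 kN → weld metal.

148.1 kN (weld metal governs)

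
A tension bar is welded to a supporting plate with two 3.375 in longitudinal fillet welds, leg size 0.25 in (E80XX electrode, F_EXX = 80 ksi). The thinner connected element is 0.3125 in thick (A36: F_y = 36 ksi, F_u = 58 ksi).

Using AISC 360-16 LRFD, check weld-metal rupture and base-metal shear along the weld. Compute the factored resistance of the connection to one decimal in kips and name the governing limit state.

Weld metal: throat = 0.707×0.25 = 0.17675 in, L = 2×3.375 = 6.75 in. φR_n = 0.75 × 0.6 × 80 × 0.17675 × 6.75 = 43.0 kips.
Base metal shear (0.3125 in plate): yield φR_n = 1.0×0.6×36×0.3125×6.75 = 45.6 kips; rupture φR_n = 0.75×0.6×58×0.3125×6.75 = 55.1 kips; take 45.6 kips (yield).
Governing: min(43.0, 45.6) = 43.0 kips → weld metal.

43.0 kips (weld metal governs)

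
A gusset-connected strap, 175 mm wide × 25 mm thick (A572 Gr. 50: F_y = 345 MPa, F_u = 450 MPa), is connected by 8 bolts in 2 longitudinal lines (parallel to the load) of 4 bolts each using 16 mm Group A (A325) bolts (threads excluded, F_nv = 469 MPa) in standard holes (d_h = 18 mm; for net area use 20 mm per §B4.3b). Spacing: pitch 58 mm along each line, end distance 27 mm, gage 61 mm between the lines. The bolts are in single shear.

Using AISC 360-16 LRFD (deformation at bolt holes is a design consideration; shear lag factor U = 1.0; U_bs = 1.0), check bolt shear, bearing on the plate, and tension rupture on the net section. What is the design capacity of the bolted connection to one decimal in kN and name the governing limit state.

Bolt shear: A_b = π(16)²/4 = 201.06 mm². φR_n = 0.75 × 469 × 201.06 × 8 × 1 = 565.8 kN.
Bearing (25 mm plate, F_u = 450 MPa): end bolts L_c = 27 − 18/2 = 18, R_n = min(1.2×18×25×450, 2.4×16×25×450) = 243 kN/bolt; interior L_c = 58 − 18 = 40, R_n = 432 kN/bolt. φR_n = 0.75 × (2×243 + 6×432) = 2308.5 kN.
Tension rupture (net): A_n = (175 − 2×20)×25 = 3375 mm² (U = 1.0, A_e = A_n). φR_n = 0.75 × 450 × 3375 = 1139.1 kN.
Governing: min(565.8, 2308.5, 1139.1) = 565.8 kN → bolt shear.

565.8 kN (bolt shear governs)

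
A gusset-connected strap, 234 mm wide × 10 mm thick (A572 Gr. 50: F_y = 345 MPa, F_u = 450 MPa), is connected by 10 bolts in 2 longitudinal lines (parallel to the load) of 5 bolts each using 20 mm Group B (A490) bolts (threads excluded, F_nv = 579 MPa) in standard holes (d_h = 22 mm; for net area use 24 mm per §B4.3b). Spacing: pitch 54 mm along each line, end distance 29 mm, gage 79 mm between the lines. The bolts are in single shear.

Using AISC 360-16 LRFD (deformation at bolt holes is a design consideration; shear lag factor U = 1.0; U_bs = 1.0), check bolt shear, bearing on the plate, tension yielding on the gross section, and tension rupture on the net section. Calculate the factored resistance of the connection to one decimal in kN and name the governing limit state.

Bolt shear: A_b = π(20)²/4 = 314.16 mm². φR_n = 0.75 × 579 × 314.16 × 10 × 1 = 1364.2 kN.
Bearing (10 mm plate, F_u = 450 MPa): end bolts L_c = 29 − 22/2 = 18, R_n = min(1.2×18×10×450, 2.4×20×10×450) = 97.2 kN/bolt; interior L_c = 54 − 22 = 32, R_n = 172.8 kN/bolt. φR_n = 0.75 × (2×97.2 + 8×172.8) = 1182.6 kN.
Tension yield (gross): A_g = 234×10 = 2340 mm². φR_n = 0.90 × 345 × 2340 = 726.6 kN.
Tension rupture (net): A_n = (234 − 2×24)×10 = 1860 mm² (U = 1.0, A_e = A_n). φR_n = 0.75 × 450 × 1860 = 627.8 kN.
Governing: min(1364.2, 1182.6, 726.6, 627.8) = 627.8 kN → net-section rupture.

627.8 kN (net-section rupture governs)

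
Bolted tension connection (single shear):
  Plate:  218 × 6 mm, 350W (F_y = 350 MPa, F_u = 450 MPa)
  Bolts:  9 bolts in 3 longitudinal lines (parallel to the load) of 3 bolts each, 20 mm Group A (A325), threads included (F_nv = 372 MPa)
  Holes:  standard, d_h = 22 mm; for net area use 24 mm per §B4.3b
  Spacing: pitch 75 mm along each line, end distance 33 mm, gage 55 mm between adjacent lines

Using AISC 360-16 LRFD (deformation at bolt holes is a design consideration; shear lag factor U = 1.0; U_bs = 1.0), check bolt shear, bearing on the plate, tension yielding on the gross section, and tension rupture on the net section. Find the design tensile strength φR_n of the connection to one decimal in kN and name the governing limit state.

295.7 kN (net-section rupture governs)

Bolt shear: A_b = π(20)²/4 = 314.16 mm². φR_n = 0.75 × 372 × 314.16 × 9 × 1 = 788.9 kN.
Bearing (6 mm plate, F_u = 450 MPa): end bolts L_c = 33 − 22/2 = 22, R_n = min(1.2×22×6×450, 2.4×20×6×450) = 71.28 kN/bolt; interior L_c = 75 − 22 = 53, R_n = 129.6 kN/bolt. φR_n = 0.75 × (3×71.28 + 6×129.6) = 743.6 kN.
Tension yield (gross): A_g = 218×6 = 1308 mm². φR_n = 0.90 × 350 × 1308 = 412.0 kN.
Tension rupture (net): A_n = (218 − 3×24)×6 = 876 mm² (U = 1.0, A_e = A_n). φR_n = 0.75 × 450 × 876 = 295.7 kN.
Governing: min(788.9, 743.6, 412.0, 295.7) = 295.7 kN → net-section rupture.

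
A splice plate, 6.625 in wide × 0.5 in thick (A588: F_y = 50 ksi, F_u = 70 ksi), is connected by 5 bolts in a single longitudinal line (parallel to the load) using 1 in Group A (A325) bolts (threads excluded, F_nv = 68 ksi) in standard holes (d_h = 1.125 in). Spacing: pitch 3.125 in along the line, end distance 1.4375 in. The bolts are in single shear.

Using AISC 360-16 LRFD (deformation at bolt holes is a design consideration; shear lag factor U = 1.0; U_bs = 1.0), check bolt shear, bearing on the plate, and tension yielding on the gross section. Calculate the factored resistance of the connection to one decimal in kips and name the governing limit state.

Bolt shear: A_b = π(1)²/4 = 0.7854 in². φR_n = 0.75 × 68 × 0.7854 × 5 × 1 = 200.3 kips.
Bearing (0.5 in plate, F_u = 70 ksi): end bolts L_c = 1.4375 − 1.125/2 = 0.875, R_n = min(1.2×0.875×0.5×70, 2.4×1×0.5×70) = 36.75 kips/bolt; interior L_c = 3.125 − 1.125 = 2, R_n = 84 kips/bolt. φR_n = 0.75 × (1×36.75 + 4×84) = 279.6 kips.
Tension yield (gross): A_g = 6.625×0.5 = 3.3125 in². φR_n = 0.90 × 50 × 3.3125 = 149.1 kips.
Governing: min(200.3, 279.6, 149.1) = 149.1 kips → gross-section yield.

149.1 kips (gross-section yield governs)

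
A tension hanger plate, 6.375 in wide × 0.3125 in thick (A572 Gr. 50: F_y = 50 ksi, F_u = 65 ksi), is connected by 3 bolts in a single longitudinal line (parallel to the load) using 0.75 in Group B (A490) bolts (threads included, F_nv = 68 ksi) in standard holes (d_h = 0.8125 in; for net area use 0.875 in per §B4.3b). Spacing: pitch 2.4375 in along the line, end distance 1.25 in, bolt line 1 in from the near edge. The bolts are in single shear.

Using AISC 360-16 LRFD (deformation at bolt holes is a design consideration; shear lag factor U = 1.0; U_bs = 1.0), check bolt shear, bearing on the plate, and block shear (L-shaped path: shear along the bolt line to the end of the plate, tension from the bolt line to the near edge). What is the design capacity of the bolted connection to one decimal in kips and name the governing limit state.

44.6 kips (block shear governs)

Bolt shear: A_b = π(0.75)²/4 = 0.44179 in². φR_n = 0.75 × 68 × 0.44179 × 3 × 1 = 67.6 kips.
Bearing (0.3125 in plate, F_u = 65 ksi): end bolts L_c = 1.25 − 0.8125/2 = 0.84375, R_n = min(1.2×0.84375×0.3125×65, 2.4×0.75×0.3125×65) = 20.566 kips/bolt; interior L_c = 2.4375 − 0.8125 = 1.625, R_n = 36.563 kips/bolt. φR_n = 0.75 × (1×20.566 + 2×36.563) = 70.3 kips.
Block shear: shear path 1×[1.25+2×2.4375] = 1×6.125 in, A_gv = 1.9141, A_nv = 1×(6.125 − 2.5×0.875)×0.3125 = 1.2305 in²; tension to near edge: (1 − 0.5×0.875)×0.3125 = 0.17578 in². R_n = min(0.6×65×1.2305, 0.6×50×1.9141) + 1.0×65×0.17578 = min(47.99, 57.423) + 11.426 = 59.416 kips. φR_n = 0.75 × 59.416 = 44.6 kips.
Governing: min(67.6, 70.3, 44.6) = 44.6 kips → block shear.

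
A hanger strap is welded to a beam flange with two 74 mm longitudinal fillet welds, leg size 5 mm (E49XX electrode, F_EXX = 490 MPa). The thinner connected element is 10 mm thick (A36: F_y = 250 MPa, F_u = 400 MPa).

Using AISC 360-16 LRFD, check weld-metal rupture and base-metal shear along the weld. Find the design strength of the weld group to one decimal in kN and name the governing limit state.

Weld metal: throat = 0.707×5 = 3.535 mm, L = 2×74 = 148 mm. φR_n = 0.75 × 0.6 × 490 × 3.535 × 148 = 115.4 kN.
Base metal shear (10 mm plate): yield φR_n = 1.0×0.6×250×10×148 = 222.0 kN; rupture φR_n = 0.75×0.6×400×10×148 = 266.4 kN; take 222.0 kN (yield).
Governing: min(115.4, 222.0) = 115.4 kN → weld metal.

115.4 kN (weld metal governs)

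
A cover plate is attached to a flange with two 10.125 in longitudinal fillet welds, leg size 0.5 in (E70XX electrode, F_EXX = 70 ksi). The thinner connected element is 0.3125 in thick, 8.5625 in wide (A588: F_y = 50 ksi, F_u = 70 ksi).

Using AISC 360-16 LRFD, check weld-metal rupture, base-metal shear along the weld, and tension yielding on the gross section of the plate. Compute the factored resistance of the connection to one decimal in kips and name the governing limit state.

120.4 kips (gross-section yield governs)

Weld metal: throat = 0.707×0.5 = 0.3535 in, L = 2×10.125 = 20.25 in. φR_n = 0.75 × 0.6 × 70 × 0.3535 × 20.25 = 225.5 kips.
Base metal shear (0.3125 in plate): yield φR_n = 1.0×0.6×50×0.3125×20.25 = 189.8 kips; rupture φR_n = 0.75×0.6×70×0.3125×20.25 = 199.3 kips; take 189.8 kips (yield).
Tension yield (gross): A_g = 8.5625×0.3125 = 2.6758 in². φR_n = 0.90 × 50 × 2.6758 = 120.4 kips.
Governing: min(225.5, 189.8, 120.4) = 120.4 kips → gross-section yield.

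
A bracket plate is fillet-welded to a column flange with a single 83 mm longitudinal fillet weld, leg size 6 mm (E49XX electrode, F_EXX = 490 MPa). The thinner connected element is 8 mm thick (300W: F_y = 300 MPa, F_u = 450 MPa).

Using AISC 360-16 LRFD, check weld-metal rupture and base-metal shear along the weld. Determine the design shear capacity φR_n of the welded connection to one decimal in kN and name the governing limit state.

Weld metal: throat = 0.707×6 = 4.242 mm, L = 83 mm. φR_n = 0.75 × 0.6 × 490 × 4.242 × 83 = 77.6 kN.
Base metal shear (8 mm plate): yield φR_n = 1.0×0.6×300×8×83 = 119.5 kN; rupture φR_n = 0.75×0.6×450×8×83 = 134.5 kN; take 119.5 kN (yield).
Governing: min(77.6, 119.5) = 77.6 kN → weld metal.

77.6 kN (weld metal governs)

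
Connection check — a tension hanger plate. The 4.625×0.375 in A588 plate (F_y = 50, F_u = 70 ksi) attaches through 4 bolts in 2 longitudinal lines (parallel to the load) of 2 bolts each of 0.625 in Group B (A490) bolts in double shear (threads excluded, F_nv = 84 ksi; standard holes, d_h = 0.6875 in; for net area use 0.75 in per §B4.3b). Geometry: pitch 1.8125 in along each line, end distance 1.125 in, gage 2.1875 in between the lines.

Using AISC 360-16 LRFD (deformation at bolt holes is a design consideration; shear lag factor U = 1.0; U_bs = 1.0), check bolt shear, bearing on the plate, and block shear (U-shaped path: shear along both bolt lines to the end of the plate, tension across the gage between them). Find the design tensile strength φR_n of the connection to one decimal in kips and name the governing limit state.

71.1 kips (block shear governs)

Bolt shear: A_b = π(0.625)²/4 = 0.3068 in². φR_n = 0.75 × 84 × 0.3068 × 4 × 2 = 154.6 kips.
Bearing (0.375 in plate, F_u = 70 ksi): end bolts L_c = 1.125 − 0.6875/2 = 0.78125, R_n = min(1.2×0.78125×0.375×70, 2.4×0.625×0.375×70) = 24.609 kips/bolt; interior L_c = 1.8125 − 0.6875 = 1.125, R_n = 35.438 kips/bolt. φR_n = 0.75 × (2×24.609 + 2×35.438) = 90.1 kips.
Block shear: shear path 2×[1.125+1×1.8125] = 2×2.9375 in, A_gv = 2.2031, A_nv = 2×(2.9375 − 1.5×0.75)×0.375 = 1.3594 in²; tension across gage: (2.1875 − 1×0.75)×0.375 = 0.53906 in². R_n = min(0.6×70×1.3594, 0.6×50×2.2031) + 1.0×70×0.53906 = min(57.095, 66.093) + 37.734 = 94.829 kips. φR_n = 0.75 × 94.829 = 71.1 kips.
Governing: min(154.6, 90.1, 71.1) = 71.1 kips → block shear.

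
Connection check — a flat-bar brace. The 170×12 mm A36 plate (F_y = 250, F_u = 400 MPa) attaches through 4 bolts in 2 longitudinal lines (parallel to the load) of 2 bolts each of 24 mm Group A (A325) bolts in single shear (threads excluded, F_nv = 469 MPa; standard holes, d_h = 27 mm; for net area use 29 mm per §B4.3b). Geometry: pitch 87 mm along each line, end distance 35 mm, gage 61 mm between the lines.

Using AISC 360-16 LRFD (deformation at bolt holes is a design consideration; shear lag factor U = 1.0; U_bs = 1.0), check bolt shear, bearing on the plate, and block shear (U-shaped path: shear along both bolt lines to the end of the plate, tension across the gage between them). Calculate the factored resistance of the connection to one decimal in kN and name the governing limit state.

Bolt shear: A_b = π(24)²/4 = 452.39 mm². φR_n = 0.75 × 469 × 452.39 × 4 × 1 = 636.5 kN.
Bearing (12 mm plate, F_u = 400 MPa): end bolts L_c = 35 − 27/2 = 21.5, R_n = min(1.2×21.5×12×400, 2.4×24×12×400) = 123.84 kN/bolt; interior L_c = 87 − 27 = 60, R_n = 276.48 kN/bolt. φR_n = 0.75 × (2×123.84 + 2×276.48) = 600.5 kN.
Block shear: shear path 2×[35+1×87] = 2×122 mm, A_gv = 2928, A_nv = 2×(122 − 1.5×29)×12 = 1884 mm²; tension across gage: (61 − 1×29)×12 = 384 mm². R_n = min(0.6×400×1884, 0.6×250×2928) + 1.0×400×384 = min(452.16, 439.2) + 153.6 = 592.8 kN. φR_n = 0.75 × 592.8 = 444.6 kN.
Governing: min(636.5, 600.5, 444.6) = 444.6 kN → block shear.

444.6 kN (block shear governs)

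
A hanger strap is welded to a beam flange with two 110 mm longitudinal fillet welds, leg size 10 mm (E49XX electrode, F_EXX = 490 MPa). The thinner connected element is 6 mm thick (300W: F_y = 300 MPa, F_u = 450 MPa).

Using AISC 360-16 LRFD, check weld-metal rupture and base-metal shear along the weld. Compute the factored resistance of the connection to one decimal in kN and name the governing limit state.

237.6 kN (base-metal shear governs)

Weld metal: throat = 0.707×10 = 7.07 mm, L = 2×110 = 220 mm. φR_n = 0.75 × 0.6 × 490 × 7.07 × 220 = 343.0 kN.
Base metal shear (6 mm plate): yield φR_n = 1.0×0.6×300×6×220 = 237.6 kN; rupture φR_n = 0.75×0.6×450×6×220 = 267.3 kN; take 237.6 kN (yield).
Governing: min(343.0, 237.6) = 237.6 kN → base-metal shear.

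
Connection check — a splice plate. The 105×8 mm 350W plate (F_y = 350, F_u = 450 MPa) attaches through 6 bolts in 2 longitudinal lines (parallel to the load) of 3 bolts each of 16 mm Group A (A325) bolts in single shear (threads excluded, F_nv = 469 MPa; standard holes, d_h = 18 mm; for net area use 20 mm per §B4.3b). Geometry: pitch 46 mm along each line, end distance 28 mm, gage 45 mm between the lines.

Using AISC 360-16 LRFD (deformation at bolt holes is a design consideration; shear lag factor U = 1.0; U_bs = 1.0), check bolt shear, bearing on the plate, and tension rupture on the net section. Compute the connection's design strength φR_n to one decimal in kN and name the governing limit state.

175.5 kN (net-section rupture governs)

Bolt shear: A_b = π(16)²/4 = 201.06 mm². φR_n = 0.75 × 469 × 201.06 × 6 × 1 = 424.3 kN.
Bearing (8 mm plate, F_u = 450 MPa): end bolts L_c = 28 − 18/2 = 19, R_n = min(1.2×19×8×450, 2.4×16×8×450) = 82.08 kN/bolt; interior L_c = 46 − 18 = 28, R_n = 120.96 kN/bolt. φR_n = 0.75 × (2×82.08 + 4×120.96) = 486.0 kN.
Tension rupture (net): A_n = (105 − 2×20)×8 = 520 mm² (U = 1.0, A_e = A_n). φR_n = 0.75 × 450 × 520 = 175.5 kN.
Governing: min(424.3, 486.0, 175.5) = 175.5 kN → net-section rupture.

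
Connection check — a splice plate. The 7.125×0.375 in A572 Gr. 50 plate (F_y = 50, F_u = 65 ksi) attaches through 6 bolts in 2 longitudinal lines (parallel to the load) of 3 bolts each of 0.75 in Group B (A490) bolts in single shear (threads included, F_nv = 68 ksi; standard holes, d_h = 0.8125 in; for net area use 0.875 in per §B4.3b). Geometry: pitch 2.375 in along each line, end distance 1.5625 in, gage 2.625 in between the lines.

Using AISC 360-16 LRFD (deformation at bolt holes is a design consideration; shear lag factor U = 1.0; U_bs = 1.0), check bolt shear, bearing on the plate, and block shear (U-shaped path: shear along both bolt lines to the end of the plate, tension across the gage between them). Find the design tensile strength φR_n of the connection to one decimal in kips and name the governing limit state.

Bolt shear: A_b = π(0.75)²/4 = 0.44179 in². φR_n = 0.75 × 68 × 0.44179 × 6 × 1 = 135.2 kips.
Bearing (0.375 in plate, F_u = 65 ksi): end bolts L_c = 1.5625 − 0.8125/2 = 1.15625, R_n = min(1.2×1.15625×0.375×65, 2.4×0.75×0.375×65) = 33.82 kips/bolt; interior L_c = 2.375 − 0.8125 = 1.5625, R_n = 43.875 kips/bolt. φR_n = 0.75 × (2×33.82 + 4×43.875) = 182.4 kips.
Block shear: shear path 2×[1.5625+2×2.375] = 2×6.3125 in, A_gv = 4.7344, A_nv = 2×(6.3125 − 2.5×0.875)×0.375 = 3.0938 in²; tension across gage: (2.625 − 1×0.875)×0.375 = 0.65625 in². R_n = min(0.6×65×3.0938, 0.6×50×4.7344) + 1.0×65×0.65625 = min(120.66, 142.03) + 42.656 = 163.32 kips. φR_n = 0.75 × 163.32 = 122.5 kips.
Governing: min(135.2, 182.4, 122.5) = 122.5 kips → block shear.

122.5 kips (block shear governs)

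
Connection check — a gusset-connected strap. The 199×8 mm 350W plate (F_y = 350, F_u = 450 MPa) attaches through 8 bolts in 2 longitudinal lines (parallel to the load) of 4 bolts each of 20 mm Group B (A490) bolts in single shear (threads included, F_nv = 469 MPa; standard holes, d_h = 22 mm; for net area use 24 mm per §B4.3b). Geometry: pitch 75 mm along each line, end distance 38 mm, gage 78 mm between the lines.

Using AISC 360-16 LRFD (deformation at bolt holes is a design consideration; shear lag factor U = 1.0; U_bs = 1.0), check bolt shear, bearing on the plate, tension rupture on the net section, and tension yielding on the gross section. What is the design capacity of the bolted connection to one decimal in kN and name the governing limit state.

Bolt shear: A_b = π(20)²/4 = 314.16 mm². φR_n = 0.75 × 469 × 314.16 × 8 × 1 = 884.0 kN.
Bearing (8 mm plate, F_u = 450 MPa): end bolts L_c = 38 − 22/2 = 27, R_n = min(1.2×27×8×450, 2.4×20×8×450) = 116.64 kN/bolt; interior L_c = 75 − 22 = 53, R_n = 172.8 kN/bolt. φR_n = 0.75 × (2×116.64 + 6×172.8) = 952.6 kN.
Tension rupture (net): A_n = (199 − 2×24)×8 = 1208 mm² (U = 1.0, A_e = A_n). φR_n = 0.75 × 450 × 1208 = 407.7 kN.
Tension yield (gross): A_g = 199×8 = 1592 mm². φR_n = 0.90 × 350 × 1592 = 501.5 kN.
Governing: min(884.0, 952.6, 407.7, 501.5) = 407.7 kN → net-section rupture.

407.7 kN (net-section rupture governs)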